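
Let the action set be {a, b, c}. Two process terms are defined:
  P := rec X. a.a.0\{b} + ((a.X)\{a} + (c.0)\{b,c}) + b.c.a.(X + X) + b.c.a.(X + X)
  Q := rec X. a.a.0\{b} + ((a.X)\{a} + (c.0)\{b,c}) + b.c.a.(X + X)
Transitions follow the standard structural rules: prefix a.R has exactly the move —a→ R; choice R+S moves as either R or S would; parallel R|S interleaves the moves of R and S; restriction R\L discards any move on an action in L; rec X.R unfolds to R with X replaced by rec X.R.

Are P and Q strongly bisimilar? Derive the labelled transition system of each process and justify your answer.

LTS(P): 6 reachable states
  s0 = rec X. a.a.0\{b} + ((a.X)\{a} + (c.0)\{b,c}) + b.c.a.(X + X) + b.c.a.(X + X) ⊢ -a-> s1, -b-> s2
  s1 = a.0\{b} ⊢ -a-> s3
  s2 = c.a.((rec X. a.a.0\{b} + ((a.X)\{a} + (c.0)\{b,c}) + b.c.a.(X + X) + b.c.a.(X + X)) + (rec X. a.a.0\{b} + ((a.X)\{a} + (c.0)\{b,c}) + b.c.a.(X + X) + b.c.a.(X + X))) ⊢ -c-> s4
  s3 = 0\{b} ⊢ (no moves)
  s4 = a.((rec X. a.a.0\{b} + ((a.X)\{a} + (c.0)\{b,c}) + b.c.a.(X + X) + b.c.a.(X + X)) + (rec X. a.a.0\{b} + ((a.X)\{a} + (c.0)\{b,c}) + b.c.a.(X + X) + b.c.a.(X + X))) ⊢ -a-> s5
  s5 = (rec X. a.a.0\{b} + ((a.X)\{a} + (c.0)\{b,c}) + b.c.a.(X + X) + b.c.a.(X + X)) + (rec X. a.a.0\{b} + ((a.X)\{a} + (c.0)\{b,c}) + b.c.a.(X + X) + b.c.a.(X + X)) ⊢ -a-> s1, -b-> s2
LTS(Q): 6 reachable states
  t0 = rec X. a.a.0\{b} + ((a.X)\{a} + (c.0)\{b,c}) + b.c.a.(X + X) ⊢ -a-> t1, -b-> t2
  t1 = a.0\{b} ⊢ -a-> t3
  t2 = c.a.((rec X. a.a.0\{b} + ((a.X)\{a} + (c.0)\{b,c}) + b.c.a.(X + X)) + (rec X. a.a.0\{b} + ((a.X)\{a} + (c.0)\{b,c}) + b.c.a.(X + X))) ⊢ -c-> t4
  t3 = 0\{b} ⊢ (no moves)
  t4 = a.((rec X. a.a.0\{b} + ((a.X)\{a} + (c.0)\{b,c}) + b.c.a.(X + X)) + (rec X. a.a.0\{b} + ((a.X)\{a} + (c.0)\{b,c}) + b.c.a.(X + X))) ⊢ -a-> t5
  t5 = (rec X. a.a.0\{b} + ((a.X)\{a} + (c.0)\{b,c}) + b.c.a.(X + X)) + (rec X. a.a.0\{b} + ((a.X)\{a} + (c.0)\{b,c}) + b.c.a.(X + X)) ⊢ -a-> t1, -b-> t2
Bisimilarity quotient blocks:
  B0 = {s0, s5, t0, t5}
  B1 = {s2, t2}
  B2 = {s4, t4}
  B3 = {s1, t1}
  B4 = {s3, t3}
s0 ∈ B0, t0 ∈ B0 → same block

P ~ Q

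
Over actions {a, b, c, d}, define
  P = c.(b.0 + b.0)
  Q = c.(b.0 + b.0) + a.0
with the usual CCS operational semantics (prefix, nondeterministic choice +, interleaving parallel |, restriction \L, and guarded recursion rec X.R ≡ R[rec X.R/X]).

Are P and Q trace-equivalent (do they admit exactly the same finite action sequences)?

LTS(P): 3 reachable states
  m0 = c.(b.0 + b.0) → ··c··> m1
  m1 = b.0 + b.0 → ··b··> m2
  m2 = 0 → ∅
LTS(Q): 3 reachable states
  n0 = c.(b.0 + b.0) + a.0 → ··a··> n1, ··c··> n2
  n1 = 0 → ∅
  n2 = b.0 + b.0 → ··b··> n1
Trace ⟨a⟩ through Q, begin at {n0}:
  [1] a ⇒ {n1}
  — Q admits the full trace.
Trace ⟨a⟩ through P, begin at {m0}:
  [1] a ⇒ ∅  — P cannot continue

NO — witness ⟨a⟩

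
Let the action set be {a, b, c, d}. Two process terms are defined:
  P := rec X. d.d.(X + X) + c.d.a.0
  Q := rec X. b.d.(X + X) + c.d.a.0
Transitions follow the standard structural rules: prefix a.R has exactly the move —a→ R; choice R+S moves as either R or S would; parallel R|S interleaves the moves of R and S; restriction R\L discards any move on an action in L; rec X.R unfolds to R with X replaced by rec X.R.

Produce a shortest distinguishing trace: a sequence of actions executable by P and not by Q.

d

LTS(P): 6 reachable states
  u0 = rec X. d.d.(X + X) + c.d.a.0 → -c-> u1, -d-> u2
  u1 = d.a.0 → -d-> u3
  u2 = d.((rec X. d.d.(X + X) + c.d.a.0) + (rec X. d.d.(X + X) + c.d.a.0)) → -d-> u4
  u3 = a.0 → -a-> u5
  u4 = (rec X. d.d.(X + X) + c.d.a.0) + (rec X. d.d.(X + X) + c.d.a.0) → -c-> u1, -d-> u2
  u5 = 0 → ∅
LTS(Q): 6 reachable states
  v0 = rec X. b.d.(X + X) + c.d.a.0 → -b-> v1, -c-> v2
  v1 = d.((rec X. b.d.(X + X) + c.d.a.0) + (rec X. b.d.(X + X) + c.d.a.0)) → -d-> v3
  v2 = d.a.0 → -d-> v4
  v3 = (rec X. b.d.(X + X) + c.d.a.0) + (rec X. b.d.(X + X) + c.d.a.0) → -b-> v1, -c-> v2
  v4 = a.0 → -a-> v5
  v5 = 0 → ∅
Trace ⟨d⟩ through P, begin at {u0}:
  [1] d ⇒ {u2}
  P completes σ.
Trace ⟨d⟩ through Q, begin at {v0}:
  [1] d ⇒ ∅ (Q stuck)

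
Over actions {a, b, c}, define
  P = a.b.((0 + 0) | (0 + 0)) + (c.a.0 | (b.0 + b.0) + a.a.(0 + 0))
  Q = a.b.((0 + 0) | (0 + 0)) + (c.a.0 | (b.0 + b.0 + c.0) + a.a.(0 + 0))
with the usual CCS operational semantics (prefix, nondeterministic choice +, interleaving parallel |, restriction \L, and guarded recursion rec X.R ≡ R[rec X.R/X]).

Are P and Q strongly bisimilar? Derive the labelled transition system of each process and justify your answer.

LTS(P): 10 reachable states
  p0 = a.b.((0 + 0) | (0 + 0)) + (c.a.0 | (b.0 + b.0) + a.a.(0 + 0)) | —a→ p1, —a→ p2, —b→ p3, —c→ p4
  p1 = a.(0 + 0) | —a→ p5
  p2 = b.((0 + 0) | (0 + 0)) | —b→ p6
  p3 = c.a.0 | 0 | —c→ p7
  p4 = a.0 | (b.0 + b.0) | —a→ p8, —b→ p7
  p5 = 0 + 0 | ∅
  p6 = (0 + 0) | (0 + 0) | ∅
  p7 = a.0 | 0 | —a→ p9
  p8 = 0 | (b.0 + b.0) | —b→ p9
  p9 = 0 | 0 | ∅
LTS(Q): 10 reachable states
  q0 = a.b.((0 + 0) | (0 + 0)) + (c.a.0 | (b.0 + b.0 + c.0) + a.a.(0 + 0)) | —a→ q1, —a→ q2, —b→ q3, —c→ q3, —c→ q4
  q1 = a.(0 + 0) | —a→ q5
  q2 = b.((0 + 0) | (0 + 0)) | —b→ q6
  q3 = c.a.0 | 0 | —c→ q7
  q4 = a.0 | (b.0 + b.0 + c.0) | —a→ q8, —b→ q7, —c→ q7
  q5 = 0 + 0 | ∅
  q6 = (0 + 0) | (0 + 0) | ∅
  q7 = a.0 | 0 | —a→ q9
  q8 = 0 | (b.0 + b.0 + c.0) | —b→ q9, —c→ q9
  q9 = 0 | 0 | ∅
Partition-refinement fixed point:
  B0 = {p0}
  B1 = {p4}
  B2 = {p2, p8, q2}
  B3 = {p5, p6, p9, q5, q6, q9}
  B4 = {p1, p7, q1, q7}
  B5 = {p3, q3}
  B6 = {q0}
  B7 = {q4}
  B8 = {q8}
p0 ∈ B0, q0 ∈ B6 → different blocks

P ≁ Q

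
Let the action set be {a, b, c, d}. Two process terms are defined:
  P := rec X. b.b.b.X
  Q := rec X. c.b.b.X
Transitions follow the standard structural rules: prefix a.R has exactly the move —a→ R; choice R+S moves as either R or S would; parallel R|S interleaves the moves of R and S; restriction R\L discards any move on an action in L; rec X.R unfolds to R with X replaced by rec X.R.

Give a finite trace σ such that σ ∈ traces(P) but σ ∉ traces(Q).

b

Reachable graph of P (3 states):
  s0 = rec X. b.b.b.X → =b=> s1
  s1 = b.b.(rec X. b.b.b.X) → =b=> s2
  s2 = b.(rec X. b.b.b.X) → =b=> s0
Reachable graph of Q (3 states):
  t0 = rec X. c.b.b.X → =c=> t1
  t1 = b.b.(rec X. c.b.b.X) → =b=> t2
  t2 = b.(rec X. c.b.b.X) → =b=> t0
Run σ = ⟨b⟩ on P: start {s0}
  after b @ step 1: {s1}
  — P admits the full trace.
Run σ = ⟨b⟩ on Q: start {t0}
  after b @ step 1: no successor for Q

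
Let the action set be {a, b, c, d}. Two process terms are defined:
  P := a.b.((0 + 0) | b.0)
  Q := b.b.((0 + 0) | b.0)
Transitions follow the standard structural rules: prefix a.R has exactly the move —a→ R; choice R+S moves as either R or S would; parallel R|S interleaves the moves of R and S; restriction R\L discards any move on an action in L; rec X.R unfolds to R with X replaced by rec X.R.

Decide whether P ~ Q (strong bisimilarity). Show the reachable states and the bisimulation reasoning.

NO

P's transition system — 4 states:
  u0 = a.b.((0 + 0) | b.0) has moves --a--▸ u1
  u1 = b.((0 + 0) | b.0) has moves --b--▸ u2
  u2 = (0 + 0) | b.0 has moves --b--▸ u3
  u3 = (0 + 0) | 0 has moves ∅
Q's transition system — 4 states:
  v0 = b.b.((0 + 0) | b.0) has moves --b--▸ v1
  v1 = b.((0 + 0) | b.0) has moves --b--▸ v2
  v2 = (0 + 0) | b.0 has moves --b--▸ v3
  v3 = (0 + 0) | 0 has moves ∅
Coarsest stable partition (strong bisimilarity classes):
  B0 = {u0}
  B1 = {u1, v1}
  B2 = {u2, v2}
  B3 = {u3, v3}
  B4 = {v0}
u0 ∈ B0, v0 ∈ B4 → different blocks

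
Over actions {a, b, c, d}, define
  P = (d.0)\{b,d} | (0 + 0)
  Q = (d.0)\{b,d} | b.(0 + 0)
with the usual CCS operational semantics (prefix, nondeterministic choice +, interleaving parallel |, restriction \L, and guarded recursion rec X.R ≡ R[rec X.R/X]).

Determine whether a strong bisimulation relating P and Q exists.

P ≁ Q

LTS(P): 1 reachable states
  u0 = (d.0)\{b,d} | (0 + 0) ⊢ ·
LTS(Q): 2 reachable states
  v0 = (d.0)\{b,d} | b.(0 + 0) ⊢ ··b··> v1
  v1 = (d.0)\{b,d} | (0 + 0) ⊢ ·
Coarsest stable partition (strong bisimilarity classes):
  B0 = {u0, v1}
  B1 = {v0}
u0 ∈ B0, v0 ∈ B1 → different blocks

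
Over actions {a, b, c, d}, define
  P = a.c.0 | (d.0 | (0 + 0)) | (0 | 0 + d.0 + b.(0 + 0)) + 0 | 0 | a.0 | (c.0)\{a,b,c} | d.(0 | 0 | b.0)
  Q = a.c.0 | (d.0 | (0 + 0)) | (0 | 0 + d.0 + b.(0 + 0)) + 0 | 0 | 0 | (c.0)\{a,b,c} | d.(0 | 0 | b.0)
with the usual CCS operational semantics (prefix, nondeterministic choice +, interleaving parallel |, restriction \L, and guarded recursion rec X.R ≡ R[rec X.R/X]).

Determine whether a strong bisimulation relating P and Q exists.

P's transition system — 23 states:
  m0 = a.c.0 | (d.0 | (0 + 0)) | (0 | 0 + d.0 + b.(0 + 0)) + 0 | 0 | a.0 | (c.0)\{a,b,c} | d.(0 | 0 | b.0) ⊢ —a→ m1, —a→ m2, —b→ m3, —d→ m4, —d→ m5, —d→ m6
  m1 = 0 | 0 | 0 | (c.0)\{a,b,c} | d.(0 | 0 | b.0) ⊢ —d→ m7
  m2 = c.0 | (d.0 | (0 + 0)) | (0 | 0 + d.0 + b.(0 + 0)) ⊢ —b→ m8, —c→ m9, —d→ m10, —d→ m11
  m3 = a.c.0 | (d.0 | (0 + 0)) | (0 + 0) ⊢ —a→ m8, —d→ m12
  m4 = 0 | 0 | a.0 | (c.0)\{a,b,c} | (0 | 0 | b.0) ⊢ —a→ m7, —b→ m13
  m5 = a.c.0 | (0 | (0 + 0)) | (0 | 0 + d.0 + b.(0 + 0)) ⊢ —a→ m10, —b→ m12, —d→ m14
  m6 = a.c.0 | (d.0 | (0 + 0)) | 0 ⊢ —a→ m11, —d→ m14
  m7 = 0 | 0 | 0 | (c.0)\{a,b,c} | (0 | 0 | b.0) ⊢ —b→ m15
  m8 = c.0 | (d.0 | (0 + 0)) | (0 + 0) ⊢ —c→ m16, —d→ m17
  m9 = 0 | (d.0 | (0 + 0)) | (0 | 0 + d.0 + b.(0 + 0)) ⊢ —b→ m16, —d→ m18, —d→ m19
  m10 = c.0 | (0 | (0 + 0)) | (0 | 0 + d.0 + b.(0 + 0)) ⊢ —b→ m17, —c→ m18, —d→ m20
  m11 = c.0 | (d.0 | (0 + 0)) | 0 ⊢ —c→ m19, —d→ m20
  m12 = a.c.0 | (0 | (0 + 0)) | (0 + 0) ⊢ —a→ m17
  m13 = 0 | 0 | a.0 | (c.0)\{a,b,c} | (0 | 0 | 0) ⊢ —a→ m15
  m14 = a.c.0 | (0 | (0 + 0)) | 0 ⊢ —a→ m20
  m15 = 0 | 0 | 0 | (c.0)\{a,b,c} | (0 | 0 | 0) ⊢ stopped
  m16 = 0 | (d.0 | (0 + 0)) | (0 + 0) ⊢ —d→ m21
  m17 = c.0 | (0 | (0 + 0)) | (0 + 0) ⊢ —c→ m21
  m18 = 0 | (0 | (0 + 0)) | (0 | 0 + d.0 + b.(0 + 0)) ⊢ —b→ m21, —d→ m22
  m19 = 0 | (d.0 | (0 + 0)) | 0 ⊢ —d→ m22
  m20 = c.0 | (0 | (0 + 0)) | 0 ⊢ —c→ m22
  m21 = 0 | (0 | (0 + 0)) | (0 + 0) ⊢ stopped
  m22 = 0 | (0 | (0 + 0)) | 0 ⊢ stopped
Q's transition system — 20 states:
  n0 = a.c.0 | (d.0 | (0 + 0)) | (0 | 0 + d.0 + b.(0 + 0)) + 0 | 0 | 0 | (c.0)\{a,b,c} | d.(0 | 0 | b.0) ⊢ —a→ n1, —b→ n2, —d→ n3, —d→ n4, —d→ n5
  n1 = c.0 | (d.0 | (0 + 0)) | (0 | 0 + d.0 + b.(0 + 0)) ⊢ —b→ n6, —c→ n7, —d→ n8, —d→ n9
  n2 = a.c.0 | (d.0 | (0 + 0)) | (0 + 0) ⊢ —a→ n6, —d→ n10
  n3 = 0 | 0 | 0 | (c.0)\{a,b,c} | (0 | 0 | b.0) ⊢ —b→ n11
  n4 = a.c.0 | (0 | (0 + 0)) | (0 | 0 + d.0 + b.(0 + 0)) ⊢ —a→ n8, —b→ n10, —d→ n12
  n5 = a.c.0 | (d.0 | (0 + 0)) | 0 ⊢ —a→ n9, —d→ n12
  n6 = c.0 | (d.0 | (0 + 0)) | (0 + 0) ⊢ —c→ n13, —d→ n14
  n7 = 0 | (d.0 | (0 + 0)) | (0 | 0 + d.0 + b.(0 + 0)) ⊢ —b→ n13, —d→ n15, —d→ n16
  n8 = c.0 | (0 | (0 + 0)) | (0 | 0 + d.0 + b.(0 + 0)) ⊢ —b→ n14, —c→ n15, —d→ n17
  n9 = c.0 | (d.0 | (0 + 0)) | 0 ⊢ —c→ n16, —d→ n17
  n10 = a.c.0 | (0 | (0 + 0)) | (0 + 0) ⊢ —a→ n14
  n11 = 0 | 0 | 0 | (c.0)\{a,b,c} | (0 | 0 | 0) ⊢ stopped
  n12 = a.c.0 | (0 | (0 + 0)) | 0 ⊢ —a→ n17
  n13 = 0 | (d.0 | (0 + 0)) | (0 + 0) ⊢ —d→ n18
  n14 = c.0 | (0 | (0 + 0)) | (0 + 0) ⊢ —c→ n18
  n15 = 0 | (0 | (0 + 0)) | (0 | 0 + d.0 + b.(0 + 0)) ⊢ —b→ n18, —d→ n19
  n16 = 0 | (d.0 | (0 + 0)) | 0 ⊢ —d→ n19
  n17 = c.0 | (0 | (0 + 0)) | 0 ⊢ —c→ n19
  n18 = 0 | (0 | (0 + 0)) | (0 + 0) ⊢ stopped
  n19 = 0 | (0 | (0 + 0)) | 0 ⊢ stopped
Bisimilarity quotient blocks:
  B0 = {m0}
  B1 = {m5, n4}
  B2 = {m12, m14, n10, n12}
  B3 = {m17, m20, n14, n17}
  B4 = {m15, m21, m22, n11, n18, n19}
  B5 = {m10, n8}
  B6 = {m18, n15}
  B7 = {m1}
  B8 = {m7, n3}
  B9 = {m2, n1}
  B10 = {m9, n7}
  B11 = {m16, m19, n13, n16}
  B12 = {m11, m8, n6, n9}
  B13 = {m3, m6, n2, n5}
  B14 = {m4}
  B15 = {m13}
  B16 = {n0}
m0 ∈ B0, n0 ∈ B16 → different blocks

P ≁ Q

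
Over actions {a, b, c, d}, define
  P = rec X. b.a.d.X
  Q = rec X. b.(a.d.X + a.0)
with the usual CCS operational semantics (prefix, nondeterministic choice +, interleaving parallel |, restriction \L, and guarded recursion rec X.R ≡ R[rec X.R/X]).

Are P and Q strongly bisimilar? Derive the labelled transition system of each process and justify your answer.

Reachable graph of P (3 states):
  u0 = rec X. b.a.d.X :: =b=> u1
  u1 = a.d.(rec X. b.a.d.X) :: =a=> u2
  u2 = d.(rec X. b.a.d.X) :: =d=> u0
Reachable graph of Q (4 states):
  v0 = rec X. b.(a.d.X + a.0) :: =b=> v1
  v1 = a.d.(rec X. b.(a.d.X + a.0)) + a.0 :: =a=> v2, =a=> v3
  v2 = 0 :: stopped
  v3 = d.(rec X. b.(a.d.X + a.0)) :: =d=> v0
Bisimilarity quotient blocks:
  B0 = {u0}
  B1 = {u1}
  B2 = {u2}
  B3 = {v0}
  B4 = {v1}
  B5 = {v2}
  B6 = {v3}
u0 ∈ B0, v0 ∈ B3 → different blocks

P ≁ Q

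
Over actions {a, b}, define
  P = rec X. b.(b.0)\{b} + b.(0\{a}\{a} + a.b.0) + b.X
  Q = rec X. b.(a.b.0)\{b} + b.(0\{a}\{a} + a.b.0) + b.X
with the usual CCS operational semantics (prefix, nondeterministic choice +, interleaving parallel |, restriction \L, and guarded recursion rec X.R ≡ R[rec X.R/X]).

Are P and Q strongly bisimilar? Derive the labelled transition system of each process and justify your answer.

LTS(P): 5 reachable states
  s0 = rec X. b.(b.0)\{b} + b.(0\{a}\{a} + a.b.0) + b.X → ··b··> s0, ··b··> s1, ··b··> s2
  s1 = (b.0)\{b} → ∅
  s2 = 0\{a}\{a} + a.b.0 → ··a··> s3
  s3 = b.0 → ··b··> s4
  s4 = 0 → ∅
LTS(Q): 6 reachable states
  t0 = rec X. b.(a.b.0)\{b} + b.(0\{a}\{a} + a.b.0) + b.X → ··b··> t0, ··b··> t1, ··b··> t2
  t1 = (a.b.0)\{b} → ··a··> t3
  t2 = 0\{a}\{a} + a.b.0 → ··a··> t4
  t3 = (b.0)\{b} → ∅
  t4 = b.0 → ··b··> t5
  t5 = 0 → ∅
Bisimilarity quotient blocks:
  B0 = {s0}
  B1 = {s2, t2}
  B2 = {s3, t4}
  B3 = {s1, s4, t3, t5}
  B4 = {t0}
  B5 = {t1}
s0 ∈ B0, t0 ∈ B4 → different blocks

not bisimilar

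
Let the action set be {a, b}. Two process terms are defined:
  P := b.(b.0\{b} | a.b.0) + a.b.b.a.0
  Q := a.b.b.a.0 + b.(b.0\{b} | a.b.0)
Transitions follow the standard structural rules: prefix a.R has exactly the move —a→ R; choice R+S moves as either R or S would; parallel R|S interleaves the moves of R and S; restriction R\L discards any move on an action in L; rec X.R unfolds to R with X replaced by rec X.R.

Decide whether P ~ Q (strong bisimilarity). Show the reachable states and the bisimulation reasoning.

LTS(P): 11 reachable states
  u0 = b.(b.0\{b} | a.b.0) + a.b.b.a.0 has moves --a--▸ u1, --b--▸ u2
  u1 = b.b.a.0 has moves --b--▸ u3
  u2 = b.0\{b} | a.b.0 has moves --a--▸ u4, --b--▸ u5
  u3 = b.a.0 has moves --b--▸ u6
  u4 = b.0\{b} | b.0 has moves --b--▸ u7, --b--▸ u8
  u5 = 0\{b} | a.b.0 has moves --a--▸ u7
  u6 = a.0 has moves --a--▸ u9
  u7 = 0\{b} | b.0 has moves --b--▸ u10
  u8 = b.0\{b} | 0 has moves --b--▸ u10
  u9 = 0 has moves stopped
  u10 = 0\{b} | 0 has moves stopped
LTS(Q): 11 reachable states
  v0 = a.b.b.a.0 + b.(b.0\{b} | a.b.0) has moves --a--▸ v1, --b--▸ v2
  v1 = b.b.a.0 has moves --b--▸ v3
  v2 = b.0\{b} | a.b.0 has moves --a--▸ v4, --b--▸ v5
  v3 = b.a.0 has moves --b--▸ v6
  v4 = b.0\{b} | b.0 has moves --b--▸ v7, --b--▸ v8
  v5 = 0\{b} | a.b.0 has moves --a--▸ v7
  v6 = a.0 has moves --a--▸ v9
  v7 = 0\{b} | b.0 has moves --b--▸ v10
  v8 = b.0\{b} | 0 has moves --b--▸ v10
  v9 = 0 has moves stopped
  v10 = 0\{b} | 0 has moves stopped
Partition-refinement fixed point:
  B0 = {u0, v0}
  B1 = {u1, v1}
  B2 = {u3, v3}
  B3 = {u6, v6}
  B4 = {u10, u9, v10, v9}
  B5 = {u2, v2}
  B6 = {u4, v4}
  B7 = {u7, u8, v7, v8}
  B8 = {u5, v5}
u0 ∈ B0, v0 ∈ B0 → same block

bisimilar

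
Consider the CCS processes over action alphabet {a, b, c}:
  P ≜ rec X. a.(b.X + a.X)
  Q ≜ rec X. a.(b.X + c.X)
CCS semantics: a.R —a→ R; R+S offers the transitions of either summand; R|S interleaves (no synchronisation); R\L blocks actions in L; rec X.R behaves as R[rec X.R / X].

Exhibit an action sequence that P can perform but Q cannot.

LTS(P): 2 reachable states
  m0 = rec X. a.(b.X + a.X) has moves ··a··> m1
  m1 = b.(rec X. a.(b.X + a.X)) + a.(rec X. a.(b.X + a.X)) has moves ··a··> m0, ··b··> m0
LTS(Q): 2 reachable states
  n0 = rec X. a.(b.X + c.X) has moves ··a··> n1
  n1 = b.(rec X. a.(b.X + c.X)) + c.(rec X. a.(b.X + c.X)) has moves ··b··> n0, ··c··> n0
Run σ = ⟨aa⟩ on P: start {m0}
  after a @ step 1: {m1}
  after a @ step 2: {m0}
  ✓ P
Run σ = ⟨aa⟩ on Q: start {n0}
  after a @ step 1: {n1}
  after a @ step 2: ∅  — Q cannot continue

aa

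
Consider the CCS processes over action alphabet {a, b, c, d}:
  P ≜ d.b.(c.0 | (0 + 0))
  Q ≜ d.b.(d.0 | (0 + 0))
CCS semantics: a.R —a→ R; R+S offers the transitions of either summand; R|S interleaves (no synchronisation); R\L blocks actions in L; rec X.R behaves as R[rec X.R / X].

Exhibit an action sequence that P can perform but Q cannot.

dbc

P's transition system — 4 states:
  u0 = d.b.(c.0 | (0 + 0)) | =d=> u1
  u1 = b.(c.0 | (0 + 0)) | =b=> u2
  u2 = c.0 | (0 + 0) | =c=> u3
  u3 = 0 | (0 + 0) | stopped
Q's transition system — 4 states:
  v0 = d.b.(d.0 | (0 + 0)) | =d=> v1
  v1 = b.(d.0 | (0 + 0)) | =b=> v2
  v2 = d.0 | (0 + 0) | =d=> v3
  v3 = 0 | (0 + 0) | stopped
Run σ = ⟨dbc⟩ on P: start {u0}
  after d @ step 1: {u1}
  after b @ step 2: {u2}
  after c @ step 3: {u3}
  P completes σ.
Run σ = ⟨dbc⟩ on Q: start {v0}
  after d @ step 1: {v1}
  after b @ step 2: {v2}
  after c @ step 3: no successor for Q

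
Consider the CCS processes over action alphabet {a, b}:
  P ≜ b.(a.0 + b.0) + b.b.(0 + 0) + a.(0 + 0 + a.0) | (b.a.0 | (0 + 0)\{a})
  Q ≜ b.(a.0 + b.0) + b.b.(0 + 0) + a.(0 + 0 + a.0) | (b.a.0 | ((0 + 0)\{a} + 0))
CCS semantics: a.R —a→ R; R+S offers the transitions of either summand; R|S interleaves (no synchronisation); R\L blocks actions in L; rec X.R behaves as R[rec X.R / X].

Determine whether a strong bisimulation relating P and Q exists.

Reachable graph of P (13 states):
  u0 = b.(a.0 + b.0) + b.b.(0 + 0) + a.(0 + 0 + a.0) | (b.a.0 | (0 + 0)\{a}) has moves --a--▸ u1, --b--▸ u2, --b--▸ u3, --b--▸ u4
  u1 = (0 + 0 + a.0) | (b.a.0 | (0 + 0)\{a}) has moves --a--▸ u5, --b--▸ u6
  u2 = a.(0 + 0 + a.0) | (a.0 | (0 + 0)\{a}) has moves --a--▸ u6, --a--▸ u7
  u3 = a.0 + b.0 has moves --a--▸ u8, --b--▸ u8
  u4 = b.(0 + 0) has moves --b--▸ u9
  u5 = 0 | (b.a.0 | (0 + 0)\{a}) has moves --b--▸ u10
  u6 = (0 + 0 + a.0) | (a.0 | (0 + 0)\{a}) has moves --a--▸ u10, --a--▸ u11
  u7 = a.(0 + 0 + a.0) | (0 | (0 + 0)\{a}) has moves --a--▸ u11
  u8 = 0 has moves stopped
  u9 = 0 + 0 has moves stopped
  u10 = 0 | (a.0 | (0 + 0)\{a}) has moves --a--▸ u12
  u11 = (0 + 0 + a.0) | (0 | (0 + 0)\{a}) has moves --a--▸ u12
  u12 = 0 | (0 | (0 + 0)\{a}) has moves stopped
Reachable graph of Q (13 states):
  v0 = b.(a.0 + b.0) + b.b.(0 + 0) + a.(0 + 0 + a.0) | (b.a.0 | ((0 + 0)\{a} + 0)) has moves --a--▸ v1, --b--▸ v2, --b--▸ v3, --b--▸ v4
  v1 = (0 + 0 + a.0) | (b.a.0 | ((0 + 0)\{a} + 0)) has moves --a--▸ v5, --b--▸ v6
  v2 = a.(0 + 0 + a.0) | (a.0 | ((0 + 0)\{a} + 0)) has moves --a--▸ v6, --a--▸ v7
  v3 = a.0 + b.0 has moves --a--▸ v8, --b--▸ v8
  v4 = b.(0 + 0) has moves --b--▸ v9
  v5 = 0 | (b.a.0 | ((0 + 0)\{a} + 0)) has moves --b--▸ v10
  v6 = (0 + 0 + a.0) | (a.0 | ((0 + 0)\{a} + 0)) has moves --a--▸ v10, --a--▸ v11
  v7 = a.(0 + 0 + a.0) | (0 | ((0 + 0)\{a} + 0)) has moves --a--▸ v11
  v8 = 0 has moves stopped
  v9 = 0 + 0 has moves stopped
  v10 = 0 | (a.0 | ((0 + 0)\{a} + 0)) has moves --a--▸ v12
  v11 = (0 + 0 + a.0) | (0 | ((0 + 0)\{a} + 0)) has moves --a--▸ v12
  v12 = 0 | (0 | ((0 + 0)\{a} + 0)) has moves stopped
Bisimilarity quotient blocks:
  B0 = {u0, v0}
  B1 = {u4, v4}
  B2 = {u12, u8, u9, v12, v8, v9}
  B3 = {u1, v1}
  B4 = {u5, v5}
  B5 = {u10, u11, v10, v11}
  B6 = {u6, u7, v6, v7}
  B7 = {u2, v2}
  B8 = {u3, v3}
u0 ∈ B0, v0 ∈ B0 → same block

bisimilar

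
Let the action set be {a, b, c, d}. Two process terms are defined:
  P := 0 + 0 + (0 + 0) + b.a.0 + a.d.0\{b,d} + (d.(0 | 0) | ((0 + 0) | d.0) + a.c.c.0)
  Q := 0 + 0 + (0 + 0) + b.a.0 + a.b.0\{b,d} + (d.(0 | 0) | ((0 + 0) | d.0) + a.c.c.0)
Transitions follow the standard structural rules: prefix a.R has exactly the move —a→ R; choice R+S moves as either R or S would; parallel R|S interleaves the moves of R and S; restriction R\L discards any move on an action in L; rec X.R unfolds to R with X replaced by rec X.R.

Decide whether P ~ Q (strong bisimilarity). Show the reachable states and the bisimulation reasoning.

P ≁ Q

P's transition system — 10 states:
  s0 = 0 + 0 + (0 + 0) + b.a.0 + a.d.0\{b,d} + (d.(0 | 0) | ((0 + 0) | d.0) + a.c.c.0) :: --a--▸ s1, --a--▸ s2, --b--▸ s3, --d--▸ s4, --d--▸ s5
  s1 = c.c.0 :: --c--▸ s6
  s2 = d.0\{b,d} :: --d--▸ s7
  s3 = a.0 :: --a--▸ s8
  s4 = 0 | 0 | ((0 + 0) | d.0) :: --d--▸ s9
  s5 = d.(0 | 0) | ((0 + 0) | 0) :: --d--▸ s9
  s6 = c.0 :: --c--▸ s8
  s7 = 0\{b,d} :: stopped
  s8 = 0 :: stopped
  s9 = 0 | 0 | ((0 + 0) | 0) :: stopped
Q's transition system — 10 states:
  t0 = 0 + 0 + (0 + 0) + b.a.0 + a.b.0\{b,d} + (d.(0 | 0) | ((0 + 0) | d.0) + a.c.c.0) :: --a--▸ t1, --a--▸ t2, --b--▸ t3, --d--▸ t4, --d--▸ t5
  t1 = b.0\{b,d} :: --b--▸ t6
  t2 = c.c.0 :: --c--▸ t7
  t3 = a.0 :: --a--▸ t8
  t4 = 0 | 0 | ((0 + 0) | d.0) :: --d--▸ t9
  t5 = d.(0 | 0) | ((0 + 0) | 0) :: --d--▸ t9
  t6 = 0\{b,d} :: stopped
  t7 = c.0 :: --c--▸ t8
  t8 = 0 :: stopped
  t9 = 0 | 0 | ((0 + 0) | 0) :: stopped
Partition-refinement fixed point:
  B0 = {s0}
  B1 = {s3, t3}
  B2 = {s7, s8, s9, t6, t8, t9}
  B3 = {s2, s4, s5, t4, t5}
  B4 = {s1, t2}
  B5 = {s6, t7}
  B6 = {t0}
  B7 = {t1}
s0 ∈ B0, t0 ∈ B6 → different blocks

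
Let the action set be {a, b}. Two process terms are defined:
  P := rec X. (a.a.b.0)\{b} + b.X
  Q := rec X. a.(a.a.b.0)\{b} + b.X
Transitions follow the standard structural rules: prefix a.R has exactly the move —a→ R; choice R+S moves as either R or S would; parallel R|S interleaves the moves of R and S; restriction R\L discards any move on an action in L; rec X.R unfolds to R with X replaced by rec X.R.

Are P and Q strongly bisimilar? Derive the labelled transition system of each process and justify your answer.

P ≁ Q

LTS(P): 3 reachable states
  p0 = rec X. (a.a.b.0)\{b} + b.X | =a=> p1, =b=> p0
  p1 = (a.b.0)\{b} | =a=> p2
  p2 = (b.0)\{b} | deadlocked
LTS(Q): 4 reachable states
  q0 = rec X. a.(a.a.b.0)\{b} + b.X | =a=> q1, =b=> q0
  q1 = (a.a.b.0)\{b} | =a=> q2
  q2 = (a.b.0)\{b} | =a=> q3
  q3 = (b.0)\{b} | deadlocked
Coarsest stable partition (strong bisimilarity classes):
  B0 = {p0}
  B1 = {p1, q2}
  B2 = {p2, q3}
  B3 = {q0}
  B4 = {q1}
p0 ∈ B0, q0 ∈ B3 → different blocks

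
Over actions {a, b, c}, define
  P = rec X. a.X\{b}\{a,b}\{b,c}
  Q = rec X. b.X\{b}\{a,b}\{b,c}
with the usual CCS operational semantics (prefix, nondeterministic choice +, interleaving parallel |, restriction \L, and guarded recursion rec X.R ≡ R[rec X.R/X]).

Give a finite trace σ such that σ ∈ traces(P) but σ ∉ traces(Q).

a

P's transition system — 2 states:
  u0 = rec X. a.X\{b}\{a,b}\{b,c} ⊢ =a=> u1
  u1 = (rec X. a.X\{b}\{a,b}\{b,c})\{b}\{a,b}\{b,c} ⊢ deadlocked
Q's transition system — 2 states:
  v0 = rec X. b.X\{b}\{a,b}\{b,c} ⊢ =b=> v1
  v1 = (rec X. b.X\{b}\{a,b}\{b,c})\{b}\{a,b}\{b,c} ⊢ deadlocked
Run σ = ⟨a⟩ on P: start {u0}
  [1] a ⇒ {u1}
  P completes σ.
Run σ = ⟨a⟩ on Q: start {v0}
  [1] a ⇒ ∅ (Q stuck)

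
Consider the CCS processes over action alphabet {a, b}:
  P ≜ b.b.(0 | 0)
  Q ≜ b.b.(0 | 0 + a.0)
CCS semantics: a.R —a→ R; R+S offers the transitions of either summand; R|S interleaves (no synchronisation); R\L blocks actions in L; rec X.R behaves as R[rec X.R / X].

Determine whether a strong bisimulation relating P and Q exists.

not bisimilar

P's transition system — 3 states:
  s0 = b.b.(0 | 0) ⊢ --b--▸ s1
  s1 = b.(0 | 0) ⊢ --b--▸ s2
  s2 = 0 | 0 ⊢ ·
Q's transition system — 4 states:
  t0 = b.b.(0 | 0 + a.0) ⊢ --b--▸ t1
  t1 = b.(0 | 0 + a.0) ⊢ --b--▸ t2
  t2 = 0 | 0 + a.0 ⊢ --a--▸ t3
  t3 = 0 ⊢ ·
Partition-refinement fixed point:
  B0 = {s0}
  B1 = {s1}
  B2 = {s2, t3}
  B3 = {t0}
  B4 = {t1}
  B5 = {t2}
s0 ∈ B0, t0 ∈ B3 → different blocks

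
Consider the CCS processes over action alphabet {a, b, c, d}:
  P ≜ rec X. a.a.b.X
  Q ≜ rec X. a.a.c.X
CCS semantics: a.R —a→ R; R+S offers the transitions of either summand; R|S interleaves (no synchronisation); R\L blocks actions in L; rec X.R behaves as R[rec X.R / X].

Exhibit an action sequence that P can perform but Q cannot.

aab

LTS(P): 3 reachable states
  u0 = rec X. a.a.b.X | =a=> u1
  u1 = a.b.(rec X. a.a.b.X) | =a=> u2
  u2 = b.(rec X. a.a.b.X) | =b=> u0
LTS(Q): 3 reachable states
  v0 = rec X. a.a.c.X | =a=> v1
  v1 = a.c.(rec X. a.a.c.X) | =a=> v2
  v2 = c.(rec X. a.a.c.X) | =c=> v0
Run σ = ⟨aab⟩ on P: start {u0}
  step 1 (a): {u1}
  step 2 (a): {u2}
  step 3 (b): {u0}
  P completes σ.
Run σ = ⟨aab⟩ on Q: start {v0}
  step 1 (a): {v1}
  step 2 (a): {v2}
  step 3 (b): ∅  — Q cannot continue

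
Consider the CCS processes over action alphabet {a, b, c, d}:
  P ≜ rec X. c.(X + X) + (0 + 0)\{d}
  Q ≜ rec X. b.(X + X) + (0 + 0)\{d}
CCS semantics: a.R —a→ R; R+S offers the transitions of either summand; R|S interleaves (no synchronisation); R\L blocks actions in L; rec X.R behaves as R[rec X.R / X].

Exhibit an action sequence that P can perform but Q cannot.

P's transition system — 2 states:
  u0 = rec X. c.(X + X) + (0 + 0)\{d} :: —c→ u1
  u1 = (rec X. c.(X + X) + (0 + 0)\{d}) + (rec X. c.(X + X) + (0 + 0)\{d}) :: —c→ u1
Q's transition system — 2 states:
  v0 = rec X. b.(X + X) + (0 + 0)\{d} :: —b→ v1
  v1 = (rec X. b.(X + X) + (0 + 0)\{d}) + (rec X. b.(X + X) + (0 + 0)\{d}) :: —b→ v1
Run σ = ⟨c⟩ on P: start {u0}
  after c @ step 1: {u1}
  P completes σ.
Run σ = ⟨c⟩ on Q: start {v0}
  after c @ step 1: ∅  — Q cannot continue

c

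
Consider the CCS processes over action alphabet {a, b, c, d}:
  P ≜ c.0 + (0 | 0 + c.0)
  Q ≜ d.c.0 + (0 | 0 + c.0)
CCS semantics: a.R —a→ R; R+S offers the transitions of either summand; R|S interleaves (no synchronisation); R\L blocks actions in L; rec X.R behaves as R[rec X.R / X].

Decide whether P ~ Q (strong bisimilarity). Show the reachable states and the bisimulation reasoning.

LTS(P): 2 reachable states
  p0 = c.0 + (0 | 0 + c.0) :: --c--▸ p1
  p1 = 0 :: (no moves)
LTS(Q): 3 reachable states
  q0 = d.c.0 + (0 | 0 + c.0) :: --c--▸ q1, --d--▸ q2
  q1 = 0 :: (no moves)
  q2 = c.0 :: --c--▸ q1
Coarsest stable partition (strong bisimilarity classes):
  B0 = {p0, q2}
  B1 = {p1, q1}
  B2 = {q0}
p0 ∈ B0, q0 ∈ B2 → different blocks

not bisimilar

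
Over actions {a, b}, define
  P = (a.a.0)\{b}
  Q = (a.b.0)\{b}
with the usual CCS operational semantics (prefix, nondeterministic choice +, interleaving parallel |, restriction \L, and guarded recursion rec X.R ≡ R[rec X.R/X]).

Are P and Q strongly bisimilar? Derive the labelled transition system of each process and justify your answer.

NO

P's transition system — 3 states:
  u0 = (a.a.0)\{b} :: -a-> u1
  u1 = (a.0)\{b} :: -a-> u2
  u2 = 0\{b} :: ∅
Q's transition system — 2 states:
  v0 = (a.b.0)\{b} :: -a-> v1
  v1 = (b.0)\{b} :: ∅
Bisimilarity quotient blocks:
  B0 = {u0}
  B1 = {u1, v0}
  B2 = {u2, v1}
u0 ∈ B0, v0 ∈ B1 → different blocks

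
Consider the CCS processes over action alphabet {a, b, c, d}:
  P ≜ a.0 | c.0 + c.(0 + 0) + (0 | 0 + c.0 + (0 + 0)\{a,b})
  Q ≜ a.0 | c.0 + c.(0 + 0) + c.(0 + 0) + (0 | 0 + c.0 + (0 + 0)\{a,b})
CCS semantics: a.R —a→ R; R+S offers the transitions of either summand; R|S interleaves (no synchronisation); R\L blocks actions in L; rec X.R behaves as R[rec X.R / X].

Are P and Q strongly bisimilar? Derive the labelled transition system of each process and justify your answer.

YES

Reachable graph of P (6 states):
  m0 = a.0 | c.0 + c.(0 + 0) + (0 | 0 + c.0 + (0 + 0)\{a,b}) | -a-> m1, -c-> m2, -c-> m3, -c-> m4
  m1 = 0 | c.0 | -c-> m5
  m2 = 0 | deadlocked
  m3 = 0 + 0 | deadlocked
  m4 = a.0 | 0 | -a-> m5
  m5 = 0 | 0 | deadlocked
Reachable graph of Q (6 states):
  n0 = a.0 | c.0 + c.(0 + 0) + c.(0 + 0) + (0 | 0 + c.0 + (0 + 0)\{a,b}) | -a-> n1, -c-> n2, -c-> n3, -c-> n4
  n1 = 0 | c.0 | -c-> n5
  n2 = 0 | deadlocked
  n3 = 0 + 0 | deadlocked
  n4 = a.0 | 0 | -a-> n5
  n5 = 0 | 0 | deadlocked
Bisimilarity quotient blocks:
  B0 = {m0, n0}
  B1 = {m2, m3, m5, n2, n3, n5}
  B2 = {m4, n4}
  B3 = {m1, n1}
m0 ∈ B0, n0 ∈ B0 → same block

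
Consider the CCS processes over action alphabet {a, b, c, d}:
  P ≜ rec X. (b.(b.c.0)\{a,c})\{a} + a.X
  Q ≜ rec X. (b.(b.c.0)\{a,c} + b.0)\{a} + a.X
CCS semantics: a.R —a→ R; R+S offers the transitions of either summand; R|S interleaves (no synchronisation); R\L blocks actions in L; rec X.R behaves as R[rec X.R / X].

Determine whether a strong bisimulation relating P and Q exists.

not bisimilar

P's transition system — 3 states:
  m0 = rec X. (b.(b.c.0)\{a,c})\{a} + a.X ⊢ —a→ m0, —b→ m1
  m1 = (b.c.0)\{a,c}\{a} ⊢ —b→ m2
  m2 = (c.0)\{a,c}\{a} ⊢ deadlocked
Q's transition system — 4 states:
  n0 = rec X. (b.(b.c.0)\{a,c} + b.0)\{a} + a.X ⊢ —a→ n0, —b→ n1, —b→ n2
  n1 = (b.c.0)\{a,c}\{a} ⊢ —b→ n3
  n2 = 0\{a} ⊢ deadlocked
  n3 = (c.0)\{a,c}\{a} ⊢ deadlocked
Partition-refinement fixed point:
  B0 = {m0}
  B1 = {m1, n1}
  B2 = {m2, n2, n3}
  B3 = {n0}
m0 ∈ B0, n0 ∈ B3 → different blocks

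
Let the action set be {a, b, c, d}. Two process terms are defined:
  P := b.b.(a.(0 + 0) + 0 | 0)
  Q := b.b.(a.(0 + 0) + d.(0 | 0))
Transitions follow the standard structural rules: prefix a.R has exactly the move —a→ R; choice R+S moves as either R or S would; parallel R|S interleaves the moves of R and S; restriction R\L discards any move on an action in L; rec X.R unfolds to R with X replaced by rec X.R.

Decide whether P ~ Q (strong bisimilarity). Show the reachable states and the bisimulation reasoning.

not bisimilar

P's transition system — 4 states:
  p0 = b.b.(a.(0 + 0) + 0 | 0) → -b-> p1
  p1 = b.(a.(0 + 0) + 0 | 0) → -b-> p2
  p2 = a.(0 + 0) + 0 | 0 → -a-> p3
  p3 = 0 + 0 → ∅
Q's transition system — 5 states:
  q0 = b.b.(a.(0 + 0) + d.(0 | 0)) → -b-> q1
  q1 = b.(a.(0 + 0) + d.(0 | 0)) → -b-> q2
  q2 = a.(0 + 0) + d.(0 | 0) → -a-> q3, -d-> q4
  q3 = 0 + 0 → ∅
  q4 = 0 | 0 → ∅
Bisimilarity quotient blocks:
  B0 = {p0}
  B1 = {p1}
  B2 = {p2}
  B3 = {p3, q3, q4}
  B4 = {q0}
  B5 = {q1}
  B6 = {q2}
p0 ∈ B0, q0 ∈ B4 → different blocks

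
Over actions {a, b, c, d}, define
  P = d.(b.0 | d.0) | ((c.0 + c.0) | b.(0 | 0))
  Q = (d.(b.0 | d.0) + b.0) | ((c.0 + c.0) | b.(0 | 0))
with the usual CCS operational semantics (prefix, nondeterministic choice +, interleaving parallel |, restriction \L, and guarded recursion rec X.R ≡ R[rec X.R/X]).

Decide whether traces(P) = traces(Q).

LTS(P): 20 reachable states
  m0 = d.(b.0 | d.0) | ((c.0 + c.0) | b.(0 | 0)) :: -b-> m1, -c-> m2, -d-> m3
  m1 = d.(b.0 | d.0) | ((c.0 + c.0) | (0 | 0)) :: -c-> m4, -d-> m5
  m2 = d.(b.0 | d.0) | (0 | b.(0 | 0)) :: -b-> m4, -d-> m6
  m3 = b.0 | d.0 | ((c.0 + c.0) | b.(0 | 0)) :: -b-> m5, -b-> m7, -c-> m6, -d-> m8
  m4 = d.(b.0 | d.0) | (0 | (0 | 0)) :: -d-> m9
  m5 = b.0 | d.0 | ((c.0 + c.0) | (0 | 0)) :: -b-> m10, -c-> m9, -d-> m11
  m6 = b.0 | d.0 | (0 | b.(0 | 0)) :: -b-> m12, -b-> m9, -d-> m13
  m7 = 0 | d.0 | ((c.0 + c.0) | b.(0 | 0)) :: -b-> m10, -c-> m12, -d-> m14
  m8 = b.0 | 0 | ((c.0 + c.0) | b.(0 | 0)) :: -b-> m11, -b-> m14, -c-> m13
  m9 = b.0 | d.0 | (0 | (0 | 0)) :: -b-> m15, -d-> m16
  m10 = 0 | d.0 | ((c.0 + c.0) | (0 | 0)) :: -c-> m15, -d-> m17
  m11 = b.0 | 0 | ((c.0 + c.0) | (0 | 0)) :: -b-> m17, -c-> m16
  m12 = 0 | d.0 | (0 | b.(0 | 0)) :: -b-> m15, -d-> m18
  m13 = b.0 | 0 | (0 | b.(0 | 0)) :: -b-> m16, -b-> m18
  m14 = 0 | 0 | ((c.0 + c.0) | b.(0 | 0)) :: -b-> m17, -c-> m18
  m15 = 0 | d.0 | (0 | (0 | 0)) :: -d-> m19
  m16 = b.0 | 0 | (0 | (0 | 0)) :: -b-> m19
  m17 = 0 | 0 | ((c.0 + c.0) | (0 | 0)) :: -c-> m19
  m18 = 0 | 0 | (0 | b.(0 | 0)) :: -b-> m19
  m19 = 0 | 0 | (0 | (0 | 0)) :: stopped
LTS(Q): 24 reachable states
  n0 = (d.(b.0 | d.0) + b.0) | ((c.0 + c.0) | b.(0 | 0)) :: -b-> n1, -b-> n2, -c-> n3, -d-> n4
  n1 = (d.(b.0 | d.0) + b.0) | ((c.0 + c.0) | (0 | 0)) :: -b-> n5, -c-> n6, -d-> n7
  n2 = 0 | ((c.0 + c.0) | b.(0 | 0)) :: -b-> n5, -c-> n8
  n3 = (d.(b.0 | d.0) + b.0) | (0 | b.(0 | 0)) :: -b-> n6, -b-> n8, -d-> n9
  n4 = b.0 | d.0 | ((c.0 + c.0) | b.(0 | 0)) :: -b-> n10, -b-> n7, -c-> n9, -d-> n11
  n5 = 0 | ((c.0 + c.0) | (0 | 0)) :: -c-> n12
  n6 = (d.(b.0 | d.0) + b.0) | (0 | (0 | 0)) :: -b-> n12, -d-> n13
  n7 = b.0 | d.0 | ((c.0 + c.0) | (0 | 0)) :: -b-> n14, -c-> n13, -d-> n15
  n8 = 0 | (0 | b.(0 | 0)) :: -b-> n12
  n9 = b.0 | d.0 | (0 | b.(0 | 0)) :: -b-> n13, -b-> n16, -d-> n17
  n10 = 0 | d.0 | ((c.0 + c.0) | b.(0 | 0)) :: -b-> n14, -c-> n16, -d-> n18
  n11 = b.0 | 0 | ((c.0 + c.0) | b.(0 | 0)) :: -b-> n15, -b-> n18, -c-> n17
  n12 = 0 | (0 | (0 | 0)) :: stopped
  n13 = b.0 | d.0 | (0 | (0 | 0)) :: -b-> n19, -d-> n20
  n14 = 0 | d.0 | ((c.0 + c.0) | (0 | 0)) :: -c-> n19, -d-> n21
  n15 = b.0 | 0 | ((c.0 + c.0) | (0 | 0)) :: -b-> n21, -c-> n20
  n16 = 0 | d.0 | (0 | b.(0 | 0)) :: -b-> n19, -d-> n22
  n17 = b.0 | 0 | (0 | b.(0 | 0)) :: -b-> n20, -b-> n22
  n18 = 0 | 0 | ((c.0 + c.0) | b.(0 | 0)) :: -b-> n21, -c-> n22
  n19 = 0 | d.0 | (0 | (0 | 0)) :: -d-> n23
  n20 = b.0 | 0 | (0 | (0 | 0)) :: -b-> n23
  n21 = 0 | 0 | ((c.0 + c.0) | (0 | 0)) :: -c-> n23
  n22 = 0 | 0 | (0 | b.(0 | 0)) :: -b-> n23
  n23 = 0 | 0 | (0 | (0 | 0)) :: stopped
Run σ = ⟨bb⟩ on Q: start {n0}
  after b @ step 1: {n1, n2}
  after b @ step 2: {n5}
  ✓ Q
Run σ = ⟨bb⟩ on P: start {m0}
  after b @ step 1: {m1}
  after b @ step 2: no successor for P

traces(P) ≠ traces(Q) — witness ⟨bb⟩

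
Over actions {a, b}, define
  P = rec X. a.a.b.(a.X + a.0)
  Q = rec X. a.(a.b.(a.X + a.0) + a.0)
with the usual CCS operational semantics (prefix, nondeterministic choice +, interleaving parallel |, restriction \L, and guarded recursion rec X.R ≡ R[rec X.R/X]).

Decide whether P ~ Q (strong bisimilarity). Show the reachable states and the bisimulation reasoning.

P's transition system — 5 states:
  s0 = rec X. a.a.b.(a.X + a.0) | -a-> s1
  s1 = a.b.(a.(rec X. a.a.b.(a.X + a.0)) + a.0) | -a-> s2
  s2 = b.(a.(rec X. a.a.b.(a.X + a.0)) + a.0) | -b-> s3
  s3 = a.(rec X. a.a.b.(a.X + a.0)) + a.0 | -a-> s0, -a-> s4
  s4 = 0 | ∅
Q's transition system — 5 states:
  t0 = rec X. a.(a.b.(a.X + a.0) + a.0) | -a-> t1
  t1 = a.b.(a.(rec X. a.(a.b.(a.X + a.0) + a.0)) + a.0) + a.0 | -a-> t2, -a-> t3
  t2 = 0 | ∅
  t3 = b.(a.(rec X. a.(a.b.(a.X + a.0) + a.0)) + a.0) | -b-> t4
  t4 = a.(rec X. a.(a.b.(a.X + a.0) + a.0)) + a.0 | -a-> t0, -a-> t2
Partition-refinement fixed point:
  B0 = {s0}
  B1 = {s1}
  B2 = {s2}
  B3 = {s3}
  B4 = {s4, t2}
  B5 = {t0}
  B6 = {t1}
  B7 = {t3}
  B8 = {t4}
s0 ∈ B0, t0 ∈ B5 → different blocks

P ≁ Q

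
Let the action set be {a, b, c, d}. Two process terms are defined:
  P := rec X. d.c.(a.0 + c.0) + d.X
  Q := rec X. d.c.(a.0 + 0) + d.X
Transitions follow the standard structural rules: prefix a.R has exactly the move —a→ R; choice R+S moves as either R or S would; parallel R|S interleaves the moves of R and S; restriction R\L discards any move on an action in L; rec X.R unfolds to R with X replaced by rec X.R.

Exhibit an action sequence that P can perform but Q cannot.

P's transition system — 4 states:
  s0 = rec X. d.c.(a.0 + c.0) + d.X → —d→ s0, —d→ s1
  s1 = c.(a.0 + c.0) → —c→ s2
  s2 = a.0 + c.0 → —a→ s3, —c→ s3
  s3 = 0 → ∅
Q's transition system — 4 states:
  t0 = rec X. d.c.(a.0 + 0) + d.X → —d→ t0, —d→ t1
  t1 = c.(a.0 + 0) → —c→ t2
  t2 = a.0 + 0 → —a→ t3
  t3 = 0 → ∅
Run σ = ⟨dcc⟩ on P: start {s0}
  [1] d ⇒ {s0, s1}
  [2] c ⇒ {s2}
  [3] c ⇒ {s3}
  — P admits the full trace.
Run σ = ⟨dcc⟩ on Q: start {t0}
  [1] d ⇒ {t0, t1}
  [2] c ⇒ {t2}
  [3] c ⇒ ∅ (Q stuck)

dcc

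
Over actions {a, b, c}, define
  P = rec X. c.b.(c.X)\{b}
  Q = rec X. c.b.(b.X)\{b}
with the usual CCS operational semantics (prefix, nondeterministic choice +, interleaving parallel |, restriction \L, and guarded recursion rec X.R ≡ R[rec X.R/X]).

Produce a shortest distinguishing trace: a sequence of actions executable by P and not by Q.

Reachable graph of P (5 states):
  s0 = rec X. c.b.(c.X)\{b} → —c→ s1
  s1 = b.(c.(rec X. c.b.(c.X)\{b}))\{b} → —b→ s2
  s2 = (c.(rec X. c.b.(c.X)\{b}))\{b} → —c→ s3
  s3 = (rec X. c.b.(c.X)\{b})\{b} → —c→ s4
  s4 = (b.(c.(rec X. c.b.(c.X)\{b}))\{b})\{b} → ∅
Reachable graph of Q (3 states):
  t0 = rec X. c.b.(b.X)\{b} → —c→ t1
  t1 = b.(b.(rec X. c.b.(b.X)\{b}))\{b} → —b→ t2
  t2 = (b.(rec X. c.b.(b.X)\{b}))\{b} → ∅
Trace ⟨cbc⟩ through P, begin at {s0}:
  step 1 (c): {s1}
  step 2 (b): {s2}
  step 3 (c): {s3}
  — P admits the full trace.
Trace ⟨cbc⟩ through Q, begin at {t0}:
  step 1 (c): {t1}
  step 2 (b): {t2}
  step 3 (c): ∅ (Q stuck)

cbc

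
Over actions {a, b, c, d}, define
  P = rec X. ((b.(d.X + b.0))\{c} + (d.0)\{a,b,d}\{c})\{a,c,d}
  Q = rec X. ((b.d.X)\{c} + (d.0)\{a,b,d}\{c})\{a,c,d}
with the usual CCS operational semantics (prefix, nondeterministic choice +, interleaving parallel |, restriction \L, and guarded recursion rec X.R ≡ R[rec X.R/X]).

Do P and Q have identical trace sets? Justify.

P's transition system — 3 states:
  p0 = rec X. ((b.(d.X + b.0))\{c} + (d.0)\{a,b,d}\{c})\{a,c,d} has moves —b→ p1
  p1 = (d.(rec X. ((b.(d.X + b.0))\{c} + (d.0)\{a,b,d}\{c})\{a,c,d}) + b.0)\{c}\{a,c,d} has moves —b→ p2
  p2 = 0\{c}\{a,c,d} has moves stopped
Q's transition system — 2 states:
  q0 = rec X. ((b.d.X)\{c} + (d.0)\{a,b,d}\{c})\{a,c,d} has moves —b→ q1
  q1 = (d.(rec X. ((b.d.X)\{c} + (d.0)\{a,b,d}\{c})\{a,c,d}))\{c}\{a,c,d} has moves stopped
Executing bb from P (initial set {p0}):
  after b @ step 1: {p1}
  after b @ step 2: {p2}
  ✓ P
Executing bb from Q (initial set {q0}):
  after b @ step 1: {q1}
  after b @ step 2: ∅  — Q cannot continue

NO — witness ⟨bb⟩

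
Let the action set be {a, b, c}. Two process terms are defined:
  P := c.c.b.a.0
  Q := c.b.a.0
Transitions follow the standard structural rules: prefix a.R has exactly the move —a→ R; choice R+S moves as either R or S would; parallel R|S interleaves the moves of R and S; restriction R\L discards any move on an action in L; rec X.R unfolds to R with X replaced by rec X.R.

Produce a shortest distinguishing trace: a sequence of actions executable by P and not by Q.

LTS(P): 5 reachable states
  m0 = c.c.b.a.0 has moves -c-> m1
  m1 = c.b.a.0 has moves -c-> m2
  m2 = b.a.0 has moves -b-> m3
  m3 = a.0 has moves -a-> m4
  m4 = 0 has moves ·
LTS(Q): 4 reachable states
  n0 = c.b.a.0 has moves -c-> n1
  n1 = b.a.0 has moves -b-> n2
  n2 = a.0 has moves -a-> n3
  n3 = 0 has moves ·
Trace ⟨cc⟩ through P, begin at {m0}:
  after c @ step 1: {m1}
  after c @ step 2: {m2}
  — P admits the full trace.
Trace ⟨cc⟩ through Q, begin at {n0}:
  after c @ step 1: {n1}
  after c @ step 2: ∅ (Q stuck)

cc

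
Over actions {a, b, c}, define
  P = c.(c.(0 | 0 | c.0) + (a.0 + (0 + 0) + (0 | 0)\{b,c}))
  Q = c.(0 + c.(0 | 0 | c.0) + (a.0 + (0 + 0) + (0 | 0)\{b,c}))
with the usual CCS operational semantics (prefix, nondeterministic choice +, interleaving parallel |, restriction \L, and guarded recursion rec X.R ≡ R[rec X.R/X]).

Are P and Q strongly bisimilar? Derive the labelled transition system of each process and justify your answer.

YES

Reachable graph of P (5 states):
  p0 = c.(c.(0 | 0 | c.0) + (a.0 + (0 + 0) + (0 | 0)\{b,c})) has moves =c=> p1
  p1 = c.(0 | 0 | c.0) + (a.0 + (0 + 0) + (0 | 0)\{b,c}) has moves =a=> p2, =c=> p3
  p2 = 0 has moves ·
  p3 = 0 | 0 | c.0 has moves =c=> p4
  p4 = 0 | 0 | 0 has moves ·
Reachable graph of Q (5 states):
  q0 = c.(0 + c.(0 | 0 | c.0) + (a.0 + (0 + 0) + (0 | 0)\{b,c})) has moves =c=> q1
  q1 = 0 + c.(0 | 0 | c.0) + (a.0 + (0 + 0) + (0 | 0)\{b,c}) has moves =a=> q2, =c=> q3
  q2 = 0 has moves ·
  q3 = 0 | 0 | c.0 has moves =c=> q4
  q4 = 0 | 0 | 0 has moves ·
Coarsest stable partition (strong bisimilarity classes):
  B0 = {p0, q0}
  B1 = {p1, q1}
  B2 = {p2, p4, q2, q4}
  B3 = {p3, q3}
p0 ∈ B0, q0 ∈ B0 → same block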